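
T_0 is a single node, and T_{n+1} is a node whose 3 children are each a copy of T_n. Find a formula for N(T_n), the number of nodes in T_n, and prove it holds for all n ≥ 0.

Claim: N(T_n) = (3^{n+1} − 1)/2.

Base case: N(T_0) = 1, and (3^{0+1} − 1)/2 = 1.
Assume N(T_j) = (3^{j+1} − 1)/2.
Then N(T_{j+1}) = 1 + 3N(T_j) = 1 + 3·(3^{j+1} − 1)/2 = 1 + (3^{j+2} − 3)/2 = (2 + 3^{j+2} − 3)/2 = (3^{j+2} − 1)/2.
So the formula holds for j+1, and by induction N(T_n) = (3^{n+1} − 1)/2 for all n ≥ 0.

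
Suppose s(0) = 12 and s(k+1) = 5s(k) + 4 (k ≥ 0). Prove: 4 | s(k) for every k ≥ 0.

Base case: s(0) = 12 = 4·3, so 4 | s(0).
Assume 4 | s(r), so s(r) = 4t for some integer t.
Then s(r+1) = 5s(r) + 4 = 5·(4t) + 4 = 4(5t + 1), so 4 | s(r+1).
Hence 4 | s(k) for every k ≥ 0, by induction.

4 | s(k)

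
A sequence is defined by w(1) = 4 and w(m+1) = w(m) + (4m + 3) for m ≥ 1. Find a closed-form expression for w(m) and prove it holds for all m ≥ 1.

Claim: w(m) = 2m^2 + m + 1.

Base case: w(1) = 4, and 2·1^2 + 1 + 1 = 4.
Assume w(j) = 2j^2 + j + 1.
Then w(j+1) = w(j) + (4j + 3) = (2j^2 + j + 1) + (4j + 3) = 2j^2 + 5j + 4,
and 2·(j+1)^2 + (j+1) + 1 = 2j^2 + 5j + 4.
Hence w(m) = 2m^2 + m + 1 for every m ≥ 1, by induction.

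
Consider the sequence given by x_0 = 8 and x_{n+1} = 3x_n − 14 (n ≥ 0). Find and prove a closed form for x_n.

Claim: x_n = 3^n + 7.

Base case: x_0 = 8, and 3^0 + 7 = 1 + 7 = 8.
Assume x_m = 3^m + 7 for some m ≥ 0.
Then x_{m+1} = 3x_m − 14 = 3·(3^m + 7) − 14 = 3^{m+1} + 21 − 14 = 3^{m+1} + 7.
Hence x_n = 3^n + 7 for every n ≥ 0, by induction.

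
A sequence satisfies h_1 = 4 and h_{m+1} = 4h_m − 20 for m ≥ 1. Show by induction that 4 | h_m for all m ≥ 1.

Base case: h_1 = 4 = 4·1, so 4 | h_1.
Assume 4 | h_k, so h_k = 4t for some integer t.
Then h_{k+1} = 4h_k − 20 = 4·(4t) − 20 = 4(4t − 5), so 4 | h_{k+1}.
Hence 4 | h_m for every m ≥ 1, by induction.

4 | h_m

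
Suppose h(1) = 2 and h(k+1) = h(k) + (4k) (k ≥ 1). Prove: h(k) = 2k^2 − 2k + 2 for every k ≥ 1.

Base case: h(1) = 2, and 2·1^2 − 2·1 + 2 = 2.
Assume h(m) = 2m^2 − 2m + 2.
Then h(m+1) = h(m) + (4m) = (2m^2 − 2m + 2) + (4m) = 2m^2 + 2m + 2,
and 2·(m+1)^2 − 2·(m+1) + 2 = 2m^2 + 2m + 2.
This completes the inductive step, so h(k) = 2k^2 − 2k + 2 for all k ≥ 1.

h(k) = 2k^2 − 2k + 2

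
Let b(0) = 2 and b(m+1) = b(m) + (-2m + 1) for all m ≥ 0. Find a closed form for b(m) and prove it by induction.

Claim: b(m) = -m^2 + 2m + 2.

Base case: b(0) = 2, and -0^2 + 2·0 + 2 = 2.
Assume b(j) = -j^2 + 2j + 2.
Then b(j+1) = b(j) + (-2j + 1) = (-j^2 + 2j + 2) + (-2j + 1) = -j^2 + 3,
and -(j+1)^2 + 2·(j+1) + 2 = -j^2 + 3.
Hence b(m) = -m^2 + 2m + 2 for every m ≥ 0, by induction.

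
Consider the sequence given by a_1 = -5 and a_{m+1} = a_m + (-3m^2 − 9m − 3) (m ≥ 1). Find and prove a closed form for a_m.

Claim: a_m = -m^3 − 3m^2 + m − 2.

Base case: a_1 = -5, and -1^3 − 3·1^2 + 1 − 2 = -5.
Assume a_r = -r^3 − 3r^2 + r − 2.
Then a_{r+1} = a_r + (-3r^2 − 9r − 3) = (-r^3 − 3r^2 + r − 2) + (-3r^2 − 9r − 3) = -r^3 − 6r^2 − 8r − 5,
and -(r+1)^3 − 3·(r+1)^2 + (r+1) − 2 = -r^3 − 6r^2 − 8r − 5.
This completes the inductive step, so a_m = -m^3 − 3m^2 + m − 2 for all m ≥ 1.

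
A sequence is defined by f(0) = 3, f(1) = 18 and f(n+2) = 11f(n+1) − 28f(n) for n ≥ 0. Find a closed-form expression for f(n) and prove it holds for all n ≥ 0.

Claim: f(n) = 2·7^n + 4^n.

Base cases: f(0) = 3 and 2·7^0 + 4^0 = 3; f(1) = 18 and 2·7^1 + 4^1 = 18.
Assume f(j) = 2·7^j + 4^j for all 0 ≤ j ≤ r, where r ≥ 1.
Then f(r+1) = 11f(r) − 28f(r−1) = 11·(2·7^r + 4^r) − 28·(2·7^{r−1} + 4^{r−1}) = 2·(11·7 − 28)7^{r−1} + (11·4 − 28)4^{r−1} = 98·7^{r−1} + 16·4^{r−1} = 2·7^{r+1} + 4^{r+1}.
So the formula holds for r+1, and by strong induction f(n) = 2·7^n + 4^n for all n ≥ 0.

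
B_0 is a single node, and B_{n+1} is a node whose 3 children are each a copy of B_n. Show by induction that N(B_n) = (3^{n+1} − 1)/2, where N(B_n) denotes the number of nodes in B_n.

Base case: N(B_0) = 1, and (3^{0+1} − 1)/2 = 1.
Assume N(B_m) = (3^{m+1} − 1)/2.
Then N(B_{m+1}) = 1 + 3N(B_m) = 1 + 3·(3^{m+1} − 1)/2 = 1 + (3^{m+2} − 3)/2 = (2 + 3^{m+2} − 3)/2 = (3^{m+2} − 1)/2.
So the formula holds for m+1, and by induction N(B_n) = (3^{n+1} − 1)/2 for all n ≥ 0.

N(B_n) = (3^{n+1} − 1)/2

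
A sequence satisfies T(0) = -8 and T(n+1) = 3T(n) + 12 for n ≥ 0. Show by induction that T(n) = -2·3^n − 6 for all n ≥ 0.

Base case: T(0) = -8, and -2·3^0 − 6 = -2 − 6 = -8.
Assume T(k) = -2·3^k − 6 for some k ≥ 0.
Then T(k+1) = 3T(k) + 12 = 3·(-2·3^k − 6) + 12 = -6·3^k − 18 + 12 = -2·3^{k+1} − 6.
This completes the inductive step, so T(n) = -2·3^n − 6 for all n ≥ 0.

T(n) = -2·3^n − 6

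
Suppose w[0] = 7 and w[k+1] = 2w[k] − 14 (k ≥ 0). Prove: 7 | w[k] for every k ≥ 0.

Base case: w[0] = 7 = 7·1, so 7 | w[0].
Assume 7 | w[j], so w[j] = 7t for some integer t.
Then w[j+1] = 2w[j] − 14 = 2·(7t) − 14 = 7(2t − 2), so 7 | w[j+1].
This completes the inductive step, so 7 | w[k] for all k ≥ 0.

7 | w[k]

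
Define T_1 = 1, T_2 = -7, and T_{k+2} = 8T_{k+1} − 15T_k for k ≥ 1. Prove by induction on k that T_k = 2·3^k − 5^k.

Base cases: T_1 = 1 and 2·3^1 − 5^1 = 1; T_2 = -7 and 2·3^2 − 5^2 = -7.
Assume T_j = 2·3^j − 5^j for all 1 ≤ j ≤ r, where r ≥ 2.
Then T_{r+1} = 8T_r − 15T_{r−1} = 8·(2·3^r − 5^r) − 15·(2·3^{r−1} − 5^{r−1}) = 2·(8·3 − 15)3^{r−1} − (8·5 − 15)5^{r−1} = 18·3^{r−1} − 25·5^{r−1} = 2·3^{r+1} − 5^{r+1}.
Hence T_k = 2·3^k − 5^k for every k ≥ 1, by strong induction.

T_k = 2·3^k − 5^k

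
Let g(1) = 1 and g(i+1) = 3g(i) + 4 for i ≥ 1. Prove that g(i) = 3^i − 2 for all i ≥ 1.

Base case: g(1) = 1, and 3^1 − 2 = 3 − 2 = 1.
Assume g(j) = 3^j − 2 for some j ≥ 1.
Then g(j+1) = 3g(j) + 4 = 3·(3^j − 2) + 4 = 3^{j+1} − 6 + 4 = 3^{j+1} − 2.
Hence g(i) = 3^i − 2 for every i ≥ 1, by induction.

g(i) = 3^i − 2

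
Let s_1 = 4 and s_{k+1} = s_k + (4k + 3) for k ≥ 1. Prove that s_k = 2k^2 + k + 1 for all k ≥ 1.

Base case: s_1 = 4, and 2·1^2 + 1 + 1 = 4.
Assume s_r = 2r^2 + r + 1.
Then s_{r+1} = s_r + (4r + 3) = (2r^2 + r + 1) + (4r + 3) = 2r^2 + 5r + 4,
and 2·(r+1)^2 + (r+1) + 1 = 2r^2 + 5r + 4.
By induction, s_k = 2k^2 + k + 1 for all k ≥ 1.

s_k = 2k^2 + k + 1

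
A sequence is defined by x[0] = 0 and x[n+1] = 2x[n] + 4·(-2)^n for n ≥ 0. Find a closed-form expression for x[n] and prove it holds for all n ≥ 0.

Claim: x[n] = 2^n − (-2)^n.

Base case: x[0] = 0, and 2^0 − (-2)^0 = 1 − 1 = 0.
Assume x[k] = 2^k − (-2)^k for some k ≥ 0.
Then x[k+1] = 2x[k] + 4·(-2)^k = 2·(2^k − (-2)^k) + 4·(-2)^k = 2^{k+1} − 2·(-2)^k + 4·(-2)^k = 2^{k+1} + 2·(-2)^k = 2^{k+1} − (-2)^{k+1}.
By induction, x[n] = 2^n − (-2)^n for all n ≥ 0.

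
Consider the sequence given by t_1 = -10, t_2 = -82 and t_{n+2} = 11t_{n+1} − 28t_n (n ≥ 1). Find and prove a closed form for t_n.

Claim: t_n = 4^n − 2·7^n.

Base cases: t_1 = -10 and 4^1 − 2·7^1 = -10; t_2 = -82 and 4^2 − 2·7^2 = -82.
Assume t_j = 4^j − 2·7^j for all 1 ≤ j ≤ r, where r ≥ 2.
Then t_{r+1} = 11t_r − 28t_{r−1} = 11·(4^r − 2·7^r) − 28·(4^{r−1} − 2·7^{r−1}) = (11·4 − 28)4^{r−1} − 2·(11·7 − 28)7^{r−1} = 16·4^{r−1} − 98·7^{r−1} = 4^{r+1} − 2·7^{r+1}.
Hence t_n = 4^n − 2·7^n for every n ≥ 1, by strong induction.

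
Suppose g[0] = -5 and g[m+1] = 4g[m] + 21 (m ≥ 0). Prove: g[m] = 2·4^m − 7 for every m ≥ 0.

Base case: g[0] = -5, and 2·4^0 − 7 = 2 − 7 = -5.
Assume g[r] = 2·4^r − 7 for some r ≥ 0.
Then g[r+1] = 4g[r] + 21 = 4·(2·4^r − 7) + 21 = 8·4^r − 28 + 21 = 2·4^{r+1} − 7.
So the formula holds for r+1, and by induction g[m] = 2·4^m − 7 for all m ≥ 0.

g[m] = 2·4^m − 7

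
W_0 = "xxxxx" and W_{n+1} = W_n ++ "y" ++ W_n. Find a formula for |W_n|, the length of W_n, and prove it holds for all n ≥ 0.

Claim: |W_n| = 6·2^n − 1.

Base case: |W_0| = 5, and 6·2^0 − 1 = 5.
Assume |W_k| = 6·2^k − 1.
Then |W_{k+1}| = |W_k| + 1 + |W_k| = 2|W_k| + 1 = 2(6·2^k − 1) + 1 = 6·2^{k+1} − 2 + 1 = 6·2^{k+1} − 1.
So the formula holds for k+1, and by induction |W_n| = 6·2^n − 1 for all n ≥ 0.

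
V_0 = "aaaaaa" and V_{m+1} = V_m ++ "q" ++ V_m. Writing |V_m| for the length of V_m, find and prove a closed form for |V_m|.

Claim: |V_m| = 7·2^m − 1.

Base case: |V_0| = 6, and 7·2^0 − 1 = 6.
Assume |V_r| = 7·2^r − 1.
Then |V_{r+1}| = |V_r| + 1 + |V_r| = 2|V_r| + 1 = 2(7·2^r − 1) + 1 = 7·2^{r+1} − 2 + 1 = 7·2^{r+1} − 1.
So the formula holds for r+1, and by induction |V_m| = 7·2^m − 1 for all m ≥ 0.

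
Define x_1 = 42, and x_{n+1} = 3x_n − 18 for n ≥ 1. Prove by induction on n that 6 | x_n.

Base case: x_1 = 42 = 6·7, so 6 | x_1.
Assume 6 | x_r, so x_r = 6t for some integer t.
Then x_{r+1} = 3x_r − 18 = 3·(6t) − 18 = 6(3t − 3), so 6 | x_{r+1}.
So the property holds for r+1, and by induction 6 | x_n for all n ≥ 1.

6 | x_n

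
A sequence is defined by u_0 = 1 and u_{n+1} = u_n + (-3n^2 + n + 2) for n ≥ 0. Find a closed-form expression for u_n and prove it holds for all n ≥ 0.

Claim: u_n = -n^3 + 2n^2 + n + 1.

Base case: u_0 = 1, and -0^3 + 2·0^2 + 0 + 1 = 1.
Assume u_j = -j^3 + 2j^2 + j + 1.
Then u_{j+1} = u_j + (-3j^2 + j + 2) = (-j^3 + 2j^2 + j + 1) + (-3j^2 + j + 2) = -j^3 − j^2 + 2j + 3,
and -(j+1)^3 + 2·(j+1)^2 + (j+1) + 1 = -j^3 − j^2 + 2j + 3.
Hence u_n = -n^3 + 2n^2 + n + 1 for every n ≥ 0, by induction.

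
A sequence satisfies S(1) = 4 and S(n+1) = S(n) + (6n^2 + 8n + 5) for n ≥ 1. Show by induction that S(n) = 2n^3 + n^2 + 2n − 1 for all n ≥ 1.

Base case: S(1) = 4, and 2·1^3 + 1^2 + 2·1 − 1 = 4.
Assume S(k) = 2k^3 + k^2 + 2k − 1.
Then S(k+1) = S(k) + (6k^2 + 8k + 5) = (2k^3 + k^2 + 2k − 1) + (6k^2 + 8k + 5) = 2k^3 + 7k^2 + 10k + 4,
and 2·(k+1)^3 + (k+1)^2 + 2·(k+1) − 1 = 2k^3 + 7k^2 + 10k + 4.
This completes the inductive step, so S(n) = 2n^3 + n^2 + 2n − 1 for all n ≥ 1.

S(n) = 2n^3 + n^2 + 2n − 1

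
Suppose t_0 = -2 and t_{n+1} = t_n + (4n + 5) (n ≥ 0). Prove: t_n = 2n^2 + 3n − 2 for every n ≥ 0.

Base case: t_0 = -2, and 2·0^2 + 3·0 − 2 = -2.
Assume t_m = 2m^2 + 3m − 2.
Then t_{m+1} = t_m + (4m + 5) = (2m^2 + 3m − 2) + (4m + 5) = 2m^2 + 7m + 3,
and 2·(m+1)^2 + 3·(m+1) − 2 = 2m^2 + 7m + 3.
By induction, t_n = 2n^2 + 3n − 2 for all n ≥ 0.

t_n = 2n^2 + 3n − 2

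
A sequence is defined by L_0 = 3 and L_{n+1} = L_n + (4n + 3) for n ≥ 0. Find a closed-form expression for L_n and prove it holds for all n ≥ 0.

Claim: L_n = 2n^2 + n + 3.

Base case: L_0 = 3, and 2·0^2 + 0 + 3 = 3.
Assume L_k = 2k^2 + k + 3.
Then L_{k+1} = L_k + (4k + 3) = (2k^2 + k + 3) + (4k + 3) = 2k^2 + 5k + 6,
and 2·(k+1)^2 + (k+1) + 3 = 2k^2 + 5k + 6.
By induction, L_n = 2n^2 + n + 3 for all n ≥ 0.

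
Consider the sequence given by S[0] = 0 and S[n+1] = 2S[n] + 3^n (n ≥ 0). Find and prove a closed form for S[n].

Claim: S[n] = -2^n + 3^n.

Base case: S[0] = 0, and -2^0 + 3^0 = -1 + 1 = 0.
Assume S[j] = -2^j + 3^j for some j ≥ 0.
Then S[j+1] = 2S[j] + 3^j = 2·(-2^j + 3^j) + 3^j = -2^{j+1} + 2·3^j + 3^j = -2^{j+1} + 3·3^j = -2^{j+1} + 3^{j+1}.
This completes the inductive step, so S[n] = -2^n + 3^n for all n ≥ 0.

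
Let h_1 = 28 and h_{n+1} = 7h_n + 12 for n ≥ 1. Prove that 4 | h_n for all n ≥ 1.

Base case: h_1 = 28 = 4·7, so 4 | h_1.
Assume 4 | h_k, so h_k = 4t for some integer t.
Then h_{k+1} = 7h_k + 12 = 7·(4t) + 12 = 4(7t + 3), so 4 | h_{k+1}.
By induction, 4 | h_n for all n ≥ 1.

4 | h_n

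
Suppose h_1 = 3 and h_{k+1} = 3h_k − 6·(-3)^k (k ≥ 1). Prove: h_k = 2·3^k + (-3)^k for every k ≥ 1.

Base case: h_1 = 3, and 2·3^1 + (-3)^1 = 6 − 3 = 3.
Assume h_m = 2·3^m + (-3)^m for some m ≥ 1.
Then h_{m+1} = 3h_m − 6·(-3)^m = 3·(2·3^m + (-3)^m) − 6·(-3)^m = 2·3^{m+1} + 3·(-3)^m − 6·(-3)^m = 2·3^{m+1} − 3·(-3)^m = 2·3^{m+1} + (-3)^{m+1}.
This completes the inductive step, so h_k = 2·3^k + (-3)^k for all k ≥ 1.

h_k = 2·3^k + (-3)^k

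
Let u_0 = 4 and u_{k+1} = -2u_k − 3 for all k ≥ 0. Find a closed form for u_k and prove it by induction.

Claim: u_k = 5·(-2)^k − 1.

Base case: u_0 = 4, and 5·(-2)^0 − 1 = 5 − 1 = 4.
Assume u_r = 5·(-2)^r − 1 for some r ≥ 0.
Then u_{r+1} = -2u_r − 3 = -2·(5·(-2)^r − 1) − 3 = -10·(-2)^r + 2 − 3 = 5·(-2)^{r+1} − 1.
Hence u_k = 5·(-2)^k − 1 for every k ≥ 0, by induction.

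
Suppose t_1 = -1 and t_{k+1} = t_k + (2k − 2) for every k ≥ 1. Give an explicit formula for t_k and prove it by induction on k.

Claim: t_k = k^2 − 3k + 1.

Base case: t_1 = -1, and 1^2 − 3·1 + 1 = -1.
Assume t_m = m^2 − 3m + 1.
Then t_{m+1} = t_m + (2m − 2) = (m^2 − 3m + 1) + (2m − 2) = m^2 − m − 1,
and (m+1)^2 − 3·(m+1) + 1 = m^2 − m − 1.
By induction, t_k = k^2 − 3k + 1 for all k ≥ 1.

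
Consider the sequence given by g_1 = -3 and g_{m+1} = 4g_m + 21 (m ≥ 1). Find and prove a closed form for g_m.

Claim: g_m = 4^m − 7.

Base case: g_1 = -3, and 4^1 − 7 = 4 − 7 = -3.
Assume g_k = 4^k − 7 for some k ≥ 1.
Then g_{k+1} = 4g_k + 21 = 4·(4^k − 7) + 21 = 4^{k+1} − 28 + 21 = 4^{k+1} − 7.
So the formula holds for k+1, and by induction g_m = 4^m − 7 for all m ≥ 1.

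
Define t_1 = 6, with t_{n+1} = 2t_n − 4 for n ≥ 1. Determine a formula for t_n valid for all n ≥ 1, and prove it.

Claim: t_n = 2^n + 4.

Base case: t_1 = 6, and 2^1 + 4 = 2 + 4 = 6.
Assume t_r = 2^r + 4 for some r ≥ 1.
Then t_{r+1} = 2t_r − 4 = 2·(2^r + 4) − 4 = 2^{r+1} + 8 − 4 = 2^{r+1} + 4.
So the formula holds for r+1, and by induction t_n = 2^n + 4 for all n ≥ 1.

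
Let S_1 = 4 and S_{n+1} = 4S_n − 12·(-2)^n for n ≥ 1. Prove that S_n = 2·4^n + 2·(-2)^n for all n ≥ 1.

Base case: S_1 = 4, and 2·4^1 + 2·(-2)^1 = 8 − 4 = 4.
Assume S_m = 2·4^m + 2·(-2)^m for some m ≥ 1.
Then S_{m+1} = 4S_m − 12·(-2)^m = 4·(2·4^m + 2·(-2)^m) − 12·(-2)^m = 2·4^{m+1} + 8·(-2)^m − 12·(-2)^m = 2·4^{m+1} − 4·(-2)^m = 2·4^{m+1} + 2·(-2)^{m+1}.
This completes the inductive step, so S_n = 2·4^n + 2·(-2)^n for all n ≥ 1.

S_n = 2·4^n + 2·(-2)^n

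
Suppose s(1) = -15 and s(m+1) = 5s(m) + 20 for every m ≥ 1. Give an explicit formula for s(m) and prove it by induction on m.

Claim: s(m) = -2·5^m − 5.

Base case: s(1) = -15, and -2·5^1 − 5 = -10 − 5 = -15.
Assume s(k) = -2·5^k − 5 for some k ≥ 1.
Then s(k+1) = 5s(k) + 20 = 5·(-2·5^k − 5) + 20 = -10·5^k − 25 + 20 = -2·5^{k+1} − 5.
Hence s(m) = -2·5^m − 5 for every m ≥ 1, by induction.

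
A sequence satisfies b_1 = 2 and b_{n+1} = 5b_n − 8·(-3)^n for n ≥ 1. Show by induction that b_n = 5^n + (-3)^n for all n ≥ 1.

Base case: b_1 = 2, and 5^1 + (-3)^1 = 5 − 3 = 2.
Assume b_j = 5^j + (-3)^j for some j ≥ 1.
Then b_{j+1} = 5b_j − 8·(-3)^j = 5·(5^j + (-3)^j) − 8·(-3)^j = 5^{j+1} + 5·(-3)^j − 8·(-3)^j = 5^{j+1} − 3·(-3)^j = 5^{j+1} + (-3)^{j+1}.
This completes the inductive step, so b_n = 5^n + (-3)^n for all n ≥ 1.

b_n = 5^n + (-3)^n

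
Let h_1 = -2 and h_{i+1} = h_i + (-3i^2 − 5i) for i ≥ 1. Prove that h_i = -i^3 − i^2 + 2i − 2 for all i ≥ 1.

Base case: h_1 = -2, and -1^3 − 1^2 + 2·1 − 2 = -2.
Assume h_j = -j^3 − j^2 + 2j − 2.
Then h_{j+1} = h_j + (-3j^2 − 5j) = (-j^3 − j^2 + 2j − 2) + (-3j^2 − 5j) = -j^3 − 4j^2 − 3j − 2,
and -(j+1)^3 − (j+1)^2 + 2·(j+1) − 2 = -j^3 − 4j^2 − 3j − 2.
This completes the inductive step, so h_i = -i^3 − i^2 + 2i − 2 for all i ≥ 1.

h_i = -i^3 − i^2 + 2i − 2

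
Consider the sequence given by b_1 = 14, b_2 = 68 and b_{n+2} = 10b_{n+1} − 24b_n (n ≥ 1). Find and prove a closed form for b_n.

Claim: b_n = 2·4^n + 6^n.

Base cases: b_1 = 14 and 2·4^1 + 6^1 = 14; b_2 = 68 and 2·4^2 + 6^2 = 68.
Assume b_j = 2·4^j + 6^j for all 1 ≤ j ≤ r, where r ≥ 2.
Then b_{r+1} = 10b_r − 24b_{r−1} = 10·(2·4^r + 6^r) − 24·(2·4^{r−1} + 6^{r−1}) = 2·(10·4 − 24)4^{r−1} + (10·6 − 24)6^{r−1} = 32·4^{r−1} + 36·6^{r−1} = 2·4^{r+1} + 6^{r+1}.
So the formula holds for r+1, and by strong induction b_n = 2·4^n + 6^n for all n ≥ 1.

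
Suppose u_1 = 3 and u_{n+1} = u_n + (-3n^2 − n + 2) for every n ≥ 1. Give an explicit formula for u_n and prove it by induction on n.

Claim: u_n = -n^3 + n^2 + 2n + 1.

Base case: u_1 = 3, and -1^3 + 1^2 + 2·1 + 1 = 3.
Assume u_j = -j^3 + j^2 + 2j + 1.
Then u_{j+1} = u_j + (-3j^2 − j + 2) = (-j^3 + j^2 + 2j + 1) + (-3j^2 − j + 2) = -j^3 − 2j^2 + j + 3,
and -(j+1)^3 + (j+1)^2 + 2·(j+1) + 1 = -j^3 − 2j^2 + j + 3.
By induction, u_n = -n^3 + n^2 + 2n + 1 for all n ≥ 1.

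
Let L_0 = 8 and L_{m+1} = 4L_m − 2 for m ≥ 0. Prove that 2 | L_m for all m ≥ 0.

Base case: L_0 = 8 = 2·4, so 2 | L_0.
Assume 2 | L_j, so L_j = 2t for some integer t.
Then L_{j+1} = 4L_j − 2 = 4·(2t) − 2 = 2(4t − 1), so 2 | L_{j+1}.
Hence 2 | L_m for every m ≥ 0, by induction.

2 | L_m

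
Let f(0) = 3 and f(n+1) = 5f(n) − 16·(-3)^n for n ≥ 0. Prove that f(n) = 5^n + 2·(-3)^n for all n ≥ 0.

Base case: f(0) = 3, and 5^0 + 2·(-3)^0 = 1 + 2 = 3.
Assume f(m) = 5^m + 2·(-3)^m for some m ≥ 0.
Then f(m+1) = 5f(m) − 16·(-3)^m = 5·(5^m + 2·(-3)^m) − 16·(-3)^m = 5^{m+1} + 10·(-3)^m − 16·(-3)^m = 5^{m+1} − 6·(-3)^m = 5^{m+1} + 2·(-3)^{m+1}.
By induction, f(n) = 5^n + 2·(-3)^n for all n ≥ 0.

f(n) = 5^n + 2·(-3)^n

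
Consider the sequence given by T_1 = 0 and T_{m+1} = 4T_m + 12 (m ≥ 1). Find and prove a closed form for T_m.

Claim: T_m = 4^m − 4.

Base case: T_1 = 0, and 4^1 − 4 = 4 − 4 = 0.
Assume T_k = 4^k − 4 for some k ≥ 1.
Then T_{k+1} = 4T_k + 12 = 4·(4^k − 4) + 12 = 4^{k+1} − 16 + 12 = 4^{k+1} − 4.
So the formula holds for k+1, and by induction T_m = 4^m − 4 for all m ≥ 1.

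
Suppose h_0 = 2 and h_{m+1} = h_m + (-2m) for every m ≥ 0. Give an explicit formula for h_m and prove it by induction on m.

Claim: h_m = -m^2 + m + 2.

Base case: h_0 = 2, and -0^2 + 0 + 2 = 2.
Assume h_k = -k^2 + k + 2.
Then h_{k+1} = h_k + (-2k) = (-k^2 + k + 2) + (-2k) = -k^2 − k + 2,
and -(k+1)^2 + (k+1) + 2 = -k^2 − k + 2.
Hence h_m = -m^2 + m + 2 for every m ≥ 0, by induction.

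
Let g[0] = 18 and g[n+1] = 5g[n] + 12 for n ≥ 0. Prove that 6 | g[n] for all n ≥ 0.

Base case: g[0] = 18 = 6·3, so 6 | g[0].
Assume 6 | g[k], so g[k] = 6t for some integer t.
Then g[k+1] = 5g[k] + 12 = 5·(6t) + 12 = 6(5t + 2), so 6 | g[k+1].
This completes the inductive step, so 6 | g[n] for all n ≥ 0.

6 | g[n]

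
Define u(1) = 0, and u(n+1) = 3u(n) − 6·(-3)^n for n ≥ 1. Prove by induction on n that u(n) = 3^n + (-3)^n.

Base case: u(1) = 0, and 3^1 + (-3)^1 = 3 − 3 = 0.
Assume u(k) = 3^k + (-3)^k for some k ≥ 1.
Then u(k+1) = 3u(k) − 6·(-3)^k = 3·(3^k + (-3)^k) − 6·(-3)^k = 3^{k+1} + 3·(-3)^k − 6·(-3)^k = 3^{k+1} − 3·(-3)^k = 3^{k+1} + (-3)^{k+1}.
By induction, u(n) = 3^n + (-3)^n for all n ≥ 1.

u(n) = 3^n + (-3)^n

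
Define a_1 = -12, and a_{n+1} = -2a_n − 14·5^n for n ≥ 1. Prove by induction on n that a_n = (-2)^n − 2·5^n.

Base case: a_1 = -12, and (-2)^1 − 2·5^1 = -2 − 10 = -12.
Assume a_r = (-2)^r − 2·5^r for some r ≥ 1.
Then a_{r+1} = -2a_r − 14·5^r = -2·((-2)^r − 2·5^r) − 14·5^r = (-2)^{r+1} + 4·5^r − 14·5^r = (-2)^{r+1} − 10·5^r = (-2)^{r+1} − 2·5^{r+1}.
So the formula holds for r+1, and by induction a_n = (-2)^n − 2·5^n for all n ≥ 1.

a_n = (-2)^n − 2·5^n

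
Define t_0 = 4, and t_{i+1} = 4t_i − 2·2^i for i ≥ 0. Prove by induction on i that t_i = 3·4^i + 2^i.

Base case: t_0 = 4, and 3·4^0 + 2^0 = 3 + 1 = 4.
Assume t_m = 3·4^m + 2^m for some m ≥ 0.
Then t_{m+1} = 4t_m − 2·2^m = 4·(3·4^m + 2^m) − 2·2^m = 3·4^{m+1} + 4·2^m − 2·2^m = 3·4^{m+1} + 2·2^m = 3·4^{m+1} + 2^{m+1}.
This completes the inductive step, so t_i = 3·4^i + 2^i for all i ≥ 0.

t_i = 3·4^i + 2^i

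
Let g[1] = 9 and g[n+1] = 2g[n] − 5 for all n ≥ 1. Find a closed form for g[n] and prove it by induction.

Claim: g[n] = 2^{n+1} + 5.

Base case: g[1] = 9, and 2^{1+1} + 5 = 4 + 5 = 9.
Assume g[j] = 2^{j+1} + 5 for some j ≥ 1.
Then g[j+1] = 2g[j] − 5 = 2·(2^{j+1} + 5) − 5 = 2^{j+2} + 10 − 5 = 2^{j+2} + 5.
By induction, g[n] = 2^{n+1} + 5 for all n ≥ 1.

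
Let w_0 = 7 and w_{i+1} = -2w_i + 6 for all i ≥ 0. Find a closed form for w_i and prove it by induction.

Claim: w_i = 5·(-2)^i + 2.

Base case: w_0 = 7, and 5·(-2)^0 + 2 = 5 + 2 = 7.
Assume w_j = 5·(-2)^j + 2 for some j ≥ 0.
Then w_{j+1} = -2w_j + 6 = -2·(5·(-2)^j + 2) + 6 = -10·(-2)^j − 4 + 6 = 5·(-2)^{j+1} + 2.
By induction, w_i = 5·(-2)^i + 2 for all i ≥ 0.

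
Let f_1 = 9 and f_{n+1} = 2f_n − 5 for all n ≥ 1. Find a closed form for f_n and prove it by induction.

Claim: f_n = 2^{n+1} + 5.

Base case: f_1 = 9, and 2^{1+1} + 5 = 4 + 5 = 9.
Assume f_m = 2^{m+1} + 5 for some m ≥ 1.
Then f_{m+1} = 2f_m − 5 = 2·(2^{m+1} + 5) − 5 = 2^{m+2} + 10 − 5 = 2^{m+2} + 5.
This completes the inductive step, so f_n = 2^{n+1} + 5 for all n ≥ 1.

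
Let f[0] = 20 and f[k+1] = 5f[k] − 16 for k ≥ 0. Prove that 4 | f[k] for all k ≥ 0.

Base case: f[0] = 20 = 4·5, so 4 | f[0].
Assume 4 | f[r], so f[r] = 4t for some integer t.
Then f[r+1] = 5f[r] − 16 = 5·(4t) − 16 = 4(5t − 4), so 4 | f[r+1].
By induction, 4 | f[k] for all k ≥ 0.

4 | f[k]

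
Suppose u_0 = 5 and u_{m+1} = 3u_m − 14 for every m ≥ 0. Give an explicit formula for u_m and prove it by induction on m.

Claim: u_m = -2·3^m + 7.

Base case: u_0 = 5, and -2·3^0 + 7 = -2 + 7 = 5.
Assume u_r = -2·3^r + 7 for some r ≥ 0.
Then u_{r+1} = 3u_r − 14 = 3·(-2·3^r + 7) − 14 = -6·3^r + 21 − 14 = -2·3^{r+1} + 7.
Hence u_m = -2·3^m + 7 for every m ≥ 0, by induction.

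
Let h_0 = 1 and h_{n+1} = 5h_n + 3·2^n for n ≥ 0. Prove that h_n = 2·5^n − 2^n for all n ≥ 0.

Base case: h_0 = 1, and 2·5^0 − 2^0 = 2 − 1 = 1.
Assume h_j = 2·5^j − 2^j for some j ≥ 0.
Then h_{j+1} = 5h_j + 3·2^j = 5·(2·5^j − 2^j) + 3·2^j = 2·5^{j+1} − 5·2^j + 3·2^j = 2·5^{j+1} − 2·2^j = 2·5^{j+1} − 2^{j+1}.
Hence h_n = 2·5^n − 2^n for every n ≥ 0, by induction.

h_n = 2·5^n − 2^n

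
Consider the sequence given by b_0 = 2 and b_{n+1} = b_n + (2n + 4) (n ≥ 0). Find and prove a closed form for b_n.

Claim: b_n = n^2 + 3n + 2.

Base case: b_0 = 2, and 0^2 + 3·0 + 2 = 2.
Assume b_j = j^2 + 3j + 2.
Then b_{j+1} = b_j + (2j + 4) = (j^2 + 3j + 2) + (2j + 4) = j^2 + 5j + 6,
and (j+1)^2 + 3·(j+1) + 2 = j^2 + 5j + 6.
This completes the inductive step, so b_n = n^2 + 3n + 2 for all n ≥ 0.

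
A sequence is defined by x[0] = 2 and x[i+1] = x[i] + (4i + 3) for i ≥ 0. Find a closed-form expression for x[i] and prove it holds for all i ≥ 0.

Claim: x[i] = 2i^2 + i + 2.

Base case: x[0] = 2, and 2·0^2 + 0 + 2 = 2.
Assume x[r] = 2r^2 + r + 2.
Then x[r+1] = x[r] + (4r + 3) = (2r^2 + r + 2) + (4r + 3) = 2r^2 + 5r + 5,
and 2·(r+1)^2 + (r+1) + 2 = 2r^2 + 5r + 5.
By induction, x[i] = 2i^2 + i + 2 for all i ≥ 0.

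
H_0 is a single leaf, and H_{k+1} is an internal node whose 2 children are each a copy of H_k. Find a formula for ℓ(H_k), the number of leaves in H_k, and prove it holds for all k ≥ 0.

Claim: ℓ(H_k) = 2^k.

Base case: ℓ(H_0) = 1, and 2^0 = 1.
Assume ℓ(H_m) = 2^m.
Then ℓ(H_{m+1}) = 2·ℓ(H_m) = 2·2^m = 2^{m+1}.
By induction, ℓ(H_k) = 2^k for all k ≥ 0.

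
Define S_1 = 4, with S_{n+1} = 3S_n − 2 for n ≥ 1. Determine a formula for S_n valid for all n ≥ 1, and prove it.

Claim: S_n = 3^n + 1.

Base case: S_1 = 4, and 3^1 + 1 = 3 + 1 = 4.
Assume S_r = 3^r + 1 for some r ≥ 1.
Then S_{r+1} = 3S_r − 2 = 3·(3^r + 1) − 2 = 3^{r+1} + 3 − 2 = 3^{r+1} + 1.
Hence S_n = 3^n + 1 for every n ≥ 1, by induction.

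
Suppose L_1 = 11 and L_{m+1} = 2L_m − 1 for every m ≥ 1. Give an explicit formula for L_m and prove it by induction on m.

Claim: L_m = 5·2^m + 1.

Base case: L_1 = 11, and 5·2^1 + 1 = 10 + 1 = 11.
Assume L_r = 5·2^r + 1 for some r ≥ 1.
Then L_{r+1} = 2L_r − 1 = 2·(5·2^r + 1) − 1 = 10·2^r + 2 − 1 = 5·2^{r+1} + 1.
By induction, L_m = 5·2^m + 1 for all m ≥ 1.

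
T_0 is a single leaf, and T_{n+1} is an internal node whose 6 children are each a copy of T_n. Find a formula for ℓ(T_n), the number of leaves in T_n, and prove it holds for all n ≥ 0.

Claim: ℓ(T_n) = 6^n.

Base case: ℓ(T_0) = 1, and 6^0 = 1.
Assume ℓ(T_m) = 6^m.
Then ℓ(T_{m+1}) = 6·ℓ(T_m) = 6·6^m = 6^{m+1}.
By induction, ℓ(T_n) = 6^n for all n ≥ 0.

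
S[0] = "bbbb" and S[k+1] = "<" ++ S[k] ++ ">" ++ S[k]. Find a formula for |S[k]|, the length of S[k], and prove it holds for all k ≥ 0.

Claim: |S[k]| = 6·2^k − 2.

Base case: |S[0]| = 4, and 6·2^0 − 2 = 4.
Assume |S[r]| = 6·2^r − 2.
Then |S[r+1]| = 1 + |S[r]| + 1 + |S[r]| = 2|S[r]| + 2 = 2(6·2^r − 2) + 2 = 6·2^{r+1} − 4 + 2 = 6·2^{r+1} − 2.
This completes the inductive step, so |S[k]| = 6·2^k − 2 for all k ≥ 0.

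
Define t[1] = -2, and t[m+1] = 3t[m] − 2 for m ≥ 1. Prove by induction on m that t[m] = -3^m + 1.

Base case: t[1] = -2, and -3^1 + 1 = -3 + 1 = -2.
Assume t[k] = -3^k + 1 for some k ≥ 1.
Then t[k+1] = 3t[k] − 2 = 3·(-3^k + 1) − 2 = -3^{k+1} + 3 − 2 = -3^{k+1} + 1.
So the formula holds for k+1, and by induction t[m] = -3^m + 1 for all m ≥ 1.

t[m] = -3^m + 1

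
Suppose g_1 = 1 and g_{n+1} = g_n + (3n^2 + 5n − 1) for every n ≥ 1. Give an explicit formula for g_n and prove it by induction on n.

Claim: g_n = n^3 + n^2 − 3n + 2.

Base case: g_1 = 1, and 1^3 + 1^2 − 3·1 + 2 = 1.
Assume g_j = j^3 + j^2 − 3j + 2.
Then g_{j+1} = g_j + (3j^2 + 5j − 1) = (j^3 + j^2 − 3j + 2) + (3j^2 + 5j − 1) = j^3 + 4j^2 + 2j + 1,
and (j+1)^3 + (j+1)^2 − 3·(j+1) + 2 = j^3 + 4j^2 + 2j + 1.
By induction, g_n = n^3 + n^2 − 3n + 2 for all n ≥ 1.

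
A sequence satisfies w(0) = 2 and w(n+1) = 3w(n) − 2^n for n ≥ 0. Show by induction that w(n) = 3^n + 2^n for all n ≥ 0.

Base case: w(0) = 2, and 3^0 + 2^0 = 1 + 1 = 2.
Assume w(r) = 3^r + 2^r for some r ≥ 0.
Then w(r+1) = 3w(r) − 2^r = 3·(3^r + 2^r) − 2^r = 3^{r+1} + 3·2^r − 2^r = 3^{r+1} + 2·2^r = 3^{r+1} + 2^{r+1}.
By induction, w(n) = 3^n + 2^n for all n ≥ 0.

w(n) = 3^n + 2^n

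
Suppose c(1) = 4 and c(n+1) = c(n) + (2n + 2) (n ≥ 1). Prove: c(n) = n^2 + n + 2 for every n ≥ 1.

Base case: c(1) = 4, and 1^2 + 1 + 2 = 4.
Assume c(m) = m^2 + m + 2.
Then c(m+1) = c(m) + (2m + 2) = (m^2 + m + 2) + (2m + 2) = m^2 + 3m + 4,
and (m+1)^2 + (m+1) + 2 = m^2 + 3m + 4.
By induction, c(n) = n^2 + n + 2 for all n ≥ 1.

c(n) = n^2 + n + 2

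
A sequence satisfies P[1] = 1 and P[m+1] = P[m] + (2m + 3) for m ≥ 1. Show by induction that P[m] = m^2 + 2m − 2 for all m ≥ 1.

Base case: P[1] = 1, and 1^2 + 2·1 − 2 = 1.
Assume P[k] = k^2 + 2k − 2.
Then P[k+1] = P[k] + (2k + 3) = (k^2 + 2k − 2) + (2k + 3) = k^2 + 4k + 1,
and (k+1)^2 + 2·(k+1) − 2 = k^2 + 4k + 1.
By induction, P[m] = m^2 + 2m − 2 for all m ≥ 1.

P[m] = m^2 + 2m − 2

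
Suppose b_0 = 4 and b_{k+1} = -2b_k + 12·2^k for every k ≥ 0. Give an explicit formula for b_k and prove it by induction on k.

Claim: b_k = (-2)^k + 3·2^k.

Base case: b_0 = 4, and (-2)^0 + 3·2^0 = 1 + 3 = 4.
Assume b_j = (-2)^j + 3·2^j for some j ≥ 0.
Then b_{j+1} = -2b_j + 12·2^j = -2·((-2)^j + 3·2^j) + 12·2^j = (-2)^{j+1} − 6·2^j + 12·2^j = (-2)^{j+1} + 6·2^j = (-2)^{j+1} + 3·2^{j+1}.
So the formula holds for j+1, and by induction b_k = (-2)^k + 3·2^k for all k ≥ 0.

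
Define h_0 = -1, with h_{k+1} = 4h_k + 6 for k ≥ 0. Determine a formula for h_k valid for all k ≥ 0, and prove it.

Claim: h_k = 4^k − 2.

Base case: h_0 = -1, and 4^0 − 2 = 1 − 2 = -1.
Assume h_m = 4^m − 2 for some m ≥ 0.
Then h_{m+1} = 4h_m + 6 = 4·(4^m − 2) + 6 = 4^{m+1} − 8 + 6 = 4^{m+1} − 2.
So the formula holds for m+1, and by induction h_k = 4^k − 2 for all k ≥ 0.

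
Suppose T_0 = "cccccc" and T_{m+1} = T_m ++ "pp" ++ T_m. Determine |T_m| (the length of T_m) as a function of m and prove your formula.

Claim: |T_m| = 2^{m+3} − 2.

Base case: |T_0| = 6, and 2^{0+3} − 2 = 6.
Assume |T_j| = 2^{j+3} − 2.
Then |T_{j+1}| = |T_j| + 2 + |T_j| = 2|T_j| + 2 = 2(2^{j+3} − 2) + 2 = 2^{j+1+3} − 4 + 2 = 2^{j+1+3} − 2.
This completes the inductive step, so |T_m| = 2^{m+3} − 2 for all m ≥ 0.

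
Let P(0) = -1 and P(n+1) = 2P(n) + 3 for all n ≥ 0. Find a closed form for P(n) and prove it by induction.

Claim: P(n) = 2^{n+1} − 3.

Base case: P(0) = -1, and 2^{0+1} − 3 = 2 − 3 = -1.
Assume P(k) = 2^{k+1} − 3 for some k ≥ 0.
Then P(k+1) = 2P(k) + 3 = 2·(2^{k+1} − 3) + 3 = 2^{k+2} − 6 + 3 = 2^{k+2} − 3.
This completes the inductive step, so P(n) = 2^{n+1} − 3 for all n ≥ 0.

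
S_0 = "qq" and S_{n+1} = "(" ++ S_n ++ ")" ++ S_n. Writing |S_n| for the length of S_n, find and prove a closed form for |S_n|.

Claim: |S_n| = 2^{n+2} − 2.

Base case: |S_0| = 2, and 2^{0+2} − 2 = 2.
Assume |S_j| = 2^{j+2} − 2.
Then |S_{j+1}| = 1 + |S_j| + 1 + |S_j| = 2|S_j| + 2 = 2(2^{j+2} − 2) + 2 = 2^{j+3} − 4 + 2 = 2^{j+3} − 2.
This completes the inductive step, so |S_n| = 2^{n+2} − 2 for all n ≥ 0.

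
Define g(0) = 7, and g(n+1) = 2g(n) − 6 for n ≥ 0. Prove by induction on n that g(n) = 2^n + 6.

Base case: g(0) = 7, and 2^0 + 6 = 1 + 6 = 7.
Assume g(k) = 2^k + 6 for some k ≥ 0.
Then g(k+1) = 2g(k) − 6 = 2·(2^k + 6) − 6 = 2^{k+1} + 12 − 6 = 2^{k+1} + 6.
Hence g(n) = 2^n + 6 for every n ≥ 0, by induction.

g(n) = 2^n + 6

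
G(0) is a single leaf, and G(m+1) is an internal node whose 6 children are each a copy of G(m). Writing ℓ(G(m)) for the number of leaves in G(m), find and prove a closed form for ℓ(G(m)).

Claim: ℓ(G(m)) = 6^m.

Base case: ℓ(G(0)) = 1, and 6^0 = 1.
Assume ℓ(G(k)) = 6^k.
Then ℓ(G(k+1)) = 6·ℓ(G(k)) = 6·6^k = 6^{k+1}.
Hence ℓ(G(m)) = 6^m for every m ≥ 0, by induction.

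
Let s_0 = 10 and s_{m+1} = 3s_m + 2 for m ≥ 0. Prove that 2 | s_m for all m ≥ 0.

Base case: s_0 = 10 = 2·5, so 2 | s_0.
Assume 2 | s_r, so s_r = 2t for some integer t.
Then s_{r+1} = 3s_r + 2 = 3·(2t) + 2 = 2(3t + 1), so 2 | s_{r+1}.
This completes the inductive step, so 2 | s_m for all m ≥ 0.

2 | s_m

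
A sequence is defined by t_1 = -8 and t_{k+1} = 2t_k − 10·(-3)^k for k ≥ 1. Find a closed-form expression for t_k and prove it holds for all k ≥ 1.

Claim: t_k = -2^k + 2·(-3)^k.

Base case: t_1 = -8, and -2^1 + 2·(-3)^1 = -2 − 6 = -8.
Assume t_m = -2^m + 2·(-3)^m for some m ≥ 1.
Then t_{m+1} = 2t_m − 10·(-3)^m = 2·(-2^m + 2·(-3)^m) − 10·(-3)^m = -2^{m+1} + 4·(-3)^m − 10·(-3)^m = -2^{m+1} − 6·(-3)^m = -2^{m+1} + 2·(-3)^{m+1}.
This completes the inductive step, so t_k = -2^k + 2·(-3)^k for all k ≥ 1.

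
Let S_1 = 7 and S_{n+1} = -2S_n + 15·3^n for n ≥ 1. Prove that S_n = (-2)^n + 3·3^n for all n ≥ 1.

Base case: S_1 = 7, and (-2)^1 + 3·3^1 = -2 + 9 = 7.
Assume S_j = (-2)^j + 3·3^j for some j ≥ 1.
Then S_{j+1} = -2S_j + 15·3^j = -2·((-2)^j + 3·3^j) + 15·3^j = (-2)^{j+1} − 6·3^j + 15·3^j = (-2)^{j+1} + 9·3^j = (-2)^{j+1} + 3·3^{j+1}.
This completes the inductive step, so S_n = (-2)^n + 3·3^n for all n ≥ 1.

S_n = (-2)^n + 3·3^n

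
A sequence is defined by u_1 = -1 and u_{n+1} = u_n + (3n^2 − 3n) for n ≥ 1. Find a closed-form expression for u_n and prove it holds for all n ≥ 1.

Claim: u_n = n^3 − 3n^2 + 2n − 1.

Base case: u_1 = -1, and 1^3 − 3·1^2 + 2·1 − 1 = -1.
Assume u_j = j^3 − 3j^2 + 2j − 1.
Then u_{j+1} = u_j + (3j^2 − 3j) = (j^3 − 3j^2 + 2j − 1) + (3j^2 − 3j) = j^3 − j − 1,
and (j+1)^3 − 3·(j+1)^2 + 2·(j+1) − 1 = j^3 − j − 1.
This completes the inductive step, so u_n = n^3 − 3n^2 + 2n − 1 for all n ≥ 1.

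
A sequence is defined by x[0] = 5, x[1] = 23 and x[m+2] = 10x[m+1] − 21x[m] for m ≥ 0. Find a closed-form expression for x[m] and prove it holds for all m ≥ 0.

Claim: x[m] = 3·3^m + 2·7^m.

Base cases: x[0] = 5 and 3·3^0 + 2·7^0 = 5; x[1] = 23 and 3·3^1 + 2·7^1 = 23.
Assume x[j] = 3·3^j + 2·7^j for all 0 ≤ j ≤ k, where k ≥ 1.
Then x[k+1] = 10x[k] − 21x[k−1] = 10·(3·3^k + 2·7^k) − 21·(3·3^{k−1} + 2·7^{k−1}) = 3·(10·3 − 21)3^{k−1} + 2·(10·7 − 21)7^{k−1} = 27·3^{k−1} + 98·7^{k−1} = 3·3^{k+1} + 2·7^{k+1}.
This completes the inductive step, so x[m] = 3·3^m + 2·7^m for all m ≥ 0.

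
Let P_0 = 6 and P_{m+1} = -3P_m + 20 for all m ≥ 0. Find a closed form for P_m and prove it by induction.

Claim: P_m = (-3)^m + 5.

Base case: P_0 = 6, and (-3)^0 + 5 = 1 + 5 = 6.
Assume P_j = (-3)^j + 5 for some j ≥ 0.
Then P_{j+1} = -3P_j + 20 = -3·((-3)^j + 5) + 20 = -3·(-3)^j − 15 + 20 = (-3)^{j+1} + 5.
Hence P_m = (-3)^m + 5 for every m ≥ 0, by induction.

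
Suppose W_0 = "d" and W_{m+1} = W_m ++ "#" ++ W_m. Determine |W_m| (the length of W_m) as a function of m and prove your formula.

Claim: |W_m| = 2^{m+1} − 1.

Base case: |W_0| = 1, and 2^{0+1} − 1 = 1.
Assume |W_j| = 2^{j+1} − 1.
Then |W_{j+1}| = |W_j| + 1 + |W_j| = 2|W_j| + 1 = 2(2^{j+1} − 1) + 1 = 2^{j+2} − 2 + 1 = 2^{j+2} − 1.
So the formula holds for j+1, and by induction |W_m| = 2^{m+1} − 1 for all m ≥ 0.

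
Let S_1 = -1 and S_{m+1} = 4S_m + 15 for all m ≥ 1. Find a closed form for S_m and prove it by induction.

Claim: S_m = 4^m − 5.

Base case: S_1 = -1, and 4^1 − 5 = 4 − 5 = -1.
Assume S_k = 4^k − 5 for some k ≥ 1.
Then S_{k+1} = 4S_k + 15 = 4·(4^k − 5) + 15 = 4^{k+1} − 20 + 15 = 4^{k+1} − 5.
So the formula holds for k+1, and by induction S_m = 4^m − 5 for all m ≥ 1.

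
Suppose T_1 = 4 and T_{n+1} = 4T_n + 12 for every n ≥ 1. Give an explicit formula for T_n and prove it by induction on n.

Claim: T_n = 2·4^n − 4.

Base case: T_1 = 4, and 2·4^1 − 4 = 8 − 4 = 4.
Assume T_j = 2·4^j − 4 for some j ≥ 1.
Then T_{j+1} = 4T_j + 12 = 4·(2·4^j − 4) + 12 = 8·4^j − 16 + 12 = 2·4^{j+1} − 4.
This completes the inductive step, so T_n = 2·4^n − 4 for all n ≥ 1.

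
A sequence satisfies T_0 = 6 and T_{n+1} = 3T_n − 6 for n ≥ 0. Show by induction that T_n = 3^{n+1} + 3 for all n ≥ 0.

Base case: T_0 = 6, and 3^{0+1} + 3 = 3 + 3 = 6.
Assume T_r = 3^{r+1} + 3 for some r ≥ 0.
Then T_{r+1} = 3T_r − 6 = 3·(3^{r+1} + 3) − 6 = 3^{r+2} + 9 − 6 = 3^{r+2} + 3.
This completes the inductive step, so T_n = 3^{n+1} + 3 for all n ≥ 0.

T_n = 3^{n+1} + 3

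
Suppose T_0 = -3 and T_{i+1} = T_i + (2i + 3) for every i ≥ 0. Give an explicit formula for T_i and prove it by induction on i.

Claim: T_i = i^2 + 2i − 3.

Base case: T_0 = -3, and 0^2 + 2·0 − 3 = -3.
Assume T_k = k^2 + 2k − 3.
Then T_{k+1} = T_k + (2k + 3) = (k^2 + 2k − 3) + (2k + 3) = k^2 + 4k,
and (k+1)^2 + 2·(k+1) − 3 = k^2 + 4k.
This completes the inductive step, so T_i = i^2 + 2i − 3 for all i ≥ 0.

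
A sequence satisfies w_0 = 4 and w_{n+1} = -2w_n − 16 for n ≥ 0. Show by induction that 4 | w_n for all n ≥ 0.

Base case: w_0 = 4 = 4·1, so 4 | w_0.
Assume 4 | w_m, so w_m = 4t for some integer t.
Then w_{m+1} = -2w_m − 16 = -2·(4t) − 16 = 4(-2t − 4), so 4 | w_{m+1}.
This completes the inductive step, so 4 | w_n for all n ≥ 0.

4 | w_n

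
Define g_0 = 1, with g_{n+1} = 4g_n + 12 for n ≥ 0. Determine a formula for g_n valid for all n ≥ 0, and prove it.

Claim: g_n = 5·4^n − 4.

Base case: g_0 = 1, and 5·4^0 − 4 = 5 − 4 = 1.
Assume g_m = 5·4^m − 4 for some m ≥ 0.
Then g_{m+1} = 4g_m + 12 = 4·(5·4^m − 4) + 12 = 20·4^m − 16 + 12 = 5·4^{m+1} − 4.
So the formula holds for m+1, and by induction g_n = 5·4^n − 4 for all n ≥ 0.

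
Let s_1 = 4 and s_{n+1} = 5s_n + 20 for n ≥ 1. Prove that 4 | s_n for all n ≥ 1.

Base case: s_1 = 4 = 4·1, so 4 | s_1.
Assume 4 | s_k, so s_k = 4t for some integer t.
Then s_{k+1} = 5s_k + 20 = 5·(4t) + 20 = 4(5t + 5), so 4 | s_{k+1}.
By induction, 4 | s_n for all n ≥ 1.

4 | s_n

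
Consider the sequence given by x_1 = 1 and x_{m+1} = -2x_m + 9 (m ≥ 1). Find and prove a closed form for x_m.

Claim: x_m = (-2)^m + 3.

Base case: x_1 = 1, and (-2)^1 + 3 = -2 + 3 = 1.
Assume x_r = (-2)^r + 3 for some r ≥ 1.
Then x_{r+1} = -2x_r + 9 = -2·((-2)^r + 3) + 9 = -2·(-2)^r − 6 + 9 = (-2)^{r+1} + 3.
By induction, x_m = (-2)^m + 3 for all m ≥ 1.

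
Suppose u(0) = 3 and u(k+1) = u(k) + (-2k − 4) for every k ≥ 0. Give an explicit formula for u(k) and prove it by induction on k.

Claim: u(k) = -k^2 − 3k + 3.

Base case: u(0) = 3, and -0^2 − 3·0 + 3 = 3.
Assume u(r) = -r^2 − 3r + 3.
Then u(r+1) = u(r) + (-2r − 4) = (-r^2 − 3r + 3) + (-2r − 4) = -r^2 − 5r − 1,
and -(r+1)^2 − 3·(r+1) + 3 = -r^2 − 5r − 1.
This completes the inductive step, so u(k) = -k^2 − 3k + 3 for all k ≥ 0.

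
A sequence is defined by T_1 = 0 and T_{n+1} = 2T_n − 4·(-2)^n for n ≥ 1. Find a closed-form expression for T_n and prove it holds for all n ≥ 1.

Claim: T_n = 2^n + (-2)^n.

Base case: T_1 = 0, and 2^1 + (-2)^1 = 2 − 2 = 0.
Assume T_j = 2^j + (-2)^j for some j ≥ 1.
Then T_{j+1} = 2T_j − 4·(-2)^j = 2·(2^j + (-2)^j) − 4·(-2)^j = 2^{j+1} + 2·(-2)^j − 4·(-2)^j = 2^{j+1} − 2·(-2)^j = 2^{j+1} + (-2)^{j+1}.
This completes the inductive step, so T_n = 2^n + (-2)^n for all n ≥ 1.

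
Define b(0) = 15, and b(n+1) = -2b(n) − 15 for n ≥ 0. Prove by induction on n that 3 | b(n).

Base case: b(0) = 15 = 3·5, so 3 | b(0).
Assume 3 | b(j), so b(j) = 3t for some integer t.
Then b(j+1) = -2b(j) − 15 = -2·(3t) − 15 = 3(-2t − 5), so 3 | b(j+1).
By induction, 3 | b(n) for all n ≥ 0.

3 | b(n)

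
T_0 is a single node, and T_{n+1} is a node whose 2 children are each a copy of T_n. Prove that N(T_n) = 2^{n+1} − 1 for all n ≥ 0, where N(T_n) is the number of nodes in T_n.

Base case: N(T_0) = 1, and 2^{0+1} − 1 = 1.
Assume N(T_k) = 2^{k+1} − 1.
Then N(T_{k+1}) = 1 + 2N(T_k) = 1 + 2(2^{k+1} − 1) = 2^{k+2} − 2 + 1 = 2^{k+2} − 1.
By induction, N(T_n) = 2^{n+1} − 1 for all n ≥ 0.

N(T_n) = 2^{n+1} − 1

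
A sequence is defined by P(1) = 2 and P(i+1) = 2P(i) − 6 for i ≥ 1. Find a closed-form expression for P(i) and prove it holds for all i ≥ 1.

Claim: P(i) = -2^{i+1} + 6.

Base case: P(1) = 2, and -2^{1+1} + 6 = -4 + 6 = 2.
Assume P(j) = -2^{j+1} + 6 for some j ≥ 1.
Then P(j+1) = 2P(j) − 6 = 2·(-2^{j+1} + 6) − 6 = -2^{j+2} + 12 − 6 = -2^{j+2} + 6.
This completes the inductive step, so P(i) = -2^{i+1} + 6 for all i ≥ 1.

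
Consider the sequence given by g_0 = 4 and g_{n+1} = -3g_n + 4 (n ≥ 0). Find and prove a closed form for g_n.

Claim: g_n = 3·(-3)^n + 1.

Base case: g_0 = 4, and 3·(-3)^0 + 1 = 3 + 1 = 4.
Assume g_j = 3·(-3)^j + 1 for some j ≥ 0.
Then g_{j+1} = -3g_j + 4 = -3·(3·(-3)^j + 1) + 4 = -9·(-3)^j − 3 + 4 = 3·(-3)^{j+1} + 1.
By induction, g_n = 3·(-3)^n + 1 for all n ≥ 0.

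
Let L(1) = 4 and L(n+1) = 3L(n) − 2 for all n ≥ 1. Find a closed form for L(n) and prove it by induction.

Claim: L(n) = 3^n + 1.

Base case: L(1) = 4, and 3^1 + 1 = 3 + 1 = 4.
Assume L(r) = 3^r + 1 for some r ≥ 1.
Then L(r+1) = 3L(r) − 2 = 3·(3^r + 1) − 2 = 3^{r+1} + 3 − 2 = 3^{r+1} + 1.
Hence L(n) = 3^n + 1 for every n ≥ 1, by induction.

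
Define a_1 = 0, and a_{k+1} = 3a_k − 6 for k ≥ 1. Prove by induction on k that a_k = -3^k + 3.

Base case: a_1 = 0, and -3^1 + 3 = -3 + 3 = 0.
Assume a_j = -3^j + 3 for some j ≥ 1.
Then a_{j+1} = 3a_j − 6 = 3·(-3^j + 3) − 6 = -3^{j+1} + 9 − 6 = -3^{j+1} + 3.
By induction, a_k = -3^k + 3 for all k ≥ 1.

a_k = -3^k + 3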